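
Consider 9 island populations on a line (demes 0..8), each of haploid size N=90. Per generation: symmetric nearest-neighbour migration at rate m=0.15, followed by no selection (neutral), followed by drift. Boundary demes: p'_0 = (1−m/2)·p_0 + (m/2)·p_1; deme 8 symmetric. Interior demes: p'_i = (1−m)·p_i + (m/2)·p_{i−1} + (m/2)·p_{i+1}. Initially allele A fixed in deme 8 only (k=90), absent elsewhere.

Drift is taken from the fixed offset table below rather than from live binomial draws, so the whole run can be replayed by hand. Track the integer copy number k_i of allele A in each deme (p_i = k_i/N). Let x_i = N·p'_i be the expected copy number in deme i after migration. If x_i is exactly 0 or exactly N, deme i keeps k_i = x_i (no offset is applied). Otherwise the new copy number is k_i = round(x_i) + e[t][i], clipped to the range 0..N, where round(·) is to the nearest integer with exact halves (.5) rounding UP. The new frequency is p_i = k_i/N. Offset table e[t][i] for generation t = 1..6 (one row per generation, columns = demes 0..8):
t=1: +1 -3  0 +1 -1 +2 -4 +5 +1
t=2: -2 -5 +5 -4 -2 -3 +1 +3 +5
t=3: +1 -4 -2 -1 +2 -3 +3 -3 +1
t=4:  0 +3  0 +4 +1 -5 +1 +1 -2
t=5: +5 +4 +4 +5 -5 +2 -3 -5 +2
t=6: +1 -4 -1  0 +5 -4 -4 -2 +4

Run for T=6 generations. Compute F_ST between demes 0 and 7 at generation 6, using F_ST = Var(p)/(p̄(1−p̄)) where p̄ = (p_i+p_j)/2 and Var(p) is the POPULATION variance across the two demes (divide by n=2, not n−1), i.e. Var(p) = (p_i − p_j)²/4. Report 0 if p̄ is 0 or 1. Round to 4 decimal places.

0.1465

t=0: k=[0 0 0 0 0 0 0 0 90]
t=1: x=[0.0000 0.0000 0.0000 0.0000 0.0000 0.0000 0.0000 6.7500 83.2500] k=[0 0 0 0 0 0 0 12 84]
t=2: x=[0.0000 0.0000 0.0000 0.0000 0.0000 0.0000 0.9000 16.5000 78.6000] k=[0 0 0 0 0 0 2 20 84]
t=3: x=[0.0000 0.0000 0.0000 0.0000 0.0000 0.1500 3.2000 23.4500 79.2000] k=[0 0 0 0 0 0 6 20 80]
t=4: x=[0.0000 0.0000 0.0000 0.0000 0.0000 0.4500 6.6000 23.4500 75.5000] k=[0 0 0 0 0 0 8 24 74]
t=5: x=[0.0000 0.0000 0.0000 0.0000 0.0000 0.6000 8.6000 26.5500 70.2500] k=[0 0 0 0 0 3 6 22 72]
t=6: x=[0.0000 0.0000 0.0000 0.0000 0.2250 3.0000 6.9750 24.5500 68.2500] k=[0 0 0 0 5 0 3 23 72]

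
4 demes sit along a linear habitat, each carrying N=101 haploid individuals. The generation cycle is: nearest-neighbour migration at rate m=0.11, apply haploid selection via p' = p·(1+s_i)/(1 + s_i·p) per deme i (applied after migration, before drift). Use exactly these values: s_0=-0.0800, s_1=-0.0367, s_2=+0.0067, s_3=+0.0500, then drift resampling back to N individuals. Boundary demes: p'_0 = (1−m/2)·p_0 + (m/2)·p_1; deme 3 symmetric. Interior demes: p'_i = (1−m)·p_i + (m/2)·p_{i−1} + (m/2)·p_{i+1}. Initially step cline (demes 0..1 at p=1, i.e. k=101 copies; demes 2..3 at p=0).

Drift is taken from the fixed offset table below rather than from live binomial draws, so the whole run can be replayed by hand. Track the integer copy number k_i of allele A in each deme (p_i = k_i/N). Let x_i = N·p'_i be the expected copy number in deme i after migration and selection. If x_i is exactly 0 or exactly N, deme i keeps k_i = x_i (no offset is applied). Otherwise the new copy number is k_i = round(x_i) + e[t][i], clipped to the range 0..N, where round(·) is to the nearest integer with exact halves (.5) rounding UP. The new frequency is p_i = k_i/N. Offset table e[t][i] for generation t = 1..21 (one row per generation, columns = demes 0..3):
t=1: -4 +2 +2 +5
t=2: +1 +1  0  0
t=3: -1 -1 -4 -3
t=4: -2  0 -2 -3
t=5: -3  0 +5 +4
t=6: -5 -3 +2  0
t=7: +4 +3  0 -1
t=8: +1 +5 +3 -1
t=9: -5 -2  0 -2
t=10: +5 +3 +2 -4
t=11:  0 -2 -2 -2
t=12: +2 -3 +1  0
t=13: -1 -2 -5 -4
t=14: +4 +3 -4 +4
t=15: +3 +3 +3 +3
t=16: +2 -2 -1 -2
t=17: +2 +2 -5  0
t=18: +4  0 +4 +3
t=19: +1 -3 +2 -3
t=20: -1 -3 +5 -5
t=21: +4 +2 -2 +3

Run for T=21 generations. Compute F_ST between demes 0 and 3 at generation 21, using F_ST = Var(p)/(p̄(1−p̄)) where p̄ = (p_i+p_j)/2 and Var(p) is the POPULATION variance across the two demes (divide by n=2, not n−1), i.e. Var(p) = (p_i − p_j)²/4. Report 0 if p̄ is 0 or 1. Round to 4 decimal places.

0.2970

t=0: k=[101 101 0 0]
t=1: x=[101.0000 95.2454 5.5902 0.0000] k=[101 97 8 0]
t=2: x=[100.7609 92.0239 12.5281 0.4619] k=[101 93 13 0]
t=3: x=[100.5219 88.6401 16.7782 0.7505] k=[100 88 13 0]
t=4: x=[99.1982 84.0132 16.5020 0.7505] k=[97 84 15 0]
t=5: x=[95.8957 80.3117 18.0689 0.8659] k=[93 80 23 5]
t=6: x=[91.5977 76.9006 25.2713 6.2709] k=[87 74 27 6]
t=7: x=[85.2055 71.3530 28.5666 7.4862] k=[89 74 29 6]
t=8: x=[87.2120 71.5765 30.3516 7.6009] k=[88 77 33 7]
t=9: x=[86.3832 74.4599 34.1408 8.8147] k=[81 72 34 7]
t=10: x=[79.1091 69.6017 34.7571 8.8720] k=[84 73 37 5]
t=11: x=[82.1498 70.8401 37.3771 7.0743] k=[82 69 35 5]
t=12: x=[79.9283 67.0070 35.3733 6.9596] k=[82 64 36 7]
t=13: x=[79.6394 62.5638 36.0998 8.9865] k=[79 61 31 5]
t=14: x=[76.4959 59.4285 31.3642 6.7301] k=[80 62 27 11]
t=15: x=[77.5419 60.1588 28.1805 12.4011] k=[81 63 31 15]
t=16: x=[78.5898 61.3330 32.0259 16.5439] k=[81 59 31 15]
t=17: x=[78.3591 57.7479 31.8053 16.5439] k=[80 60 27 17]
t=18: x=[77.4268 58.3666 28.4011 18.2688] k=[81 58 32 21]
t=19: x=[78.3014 56.9084 32.9731 22.4452] k=[79 54 35 19]
t=20: x=[76.0936 53.3901 35.3182 20.6706] k=[75 50 40 16]
t=21: x=[71.9297 49.8809 39.3903 18.0314] k=[76 52 37 21]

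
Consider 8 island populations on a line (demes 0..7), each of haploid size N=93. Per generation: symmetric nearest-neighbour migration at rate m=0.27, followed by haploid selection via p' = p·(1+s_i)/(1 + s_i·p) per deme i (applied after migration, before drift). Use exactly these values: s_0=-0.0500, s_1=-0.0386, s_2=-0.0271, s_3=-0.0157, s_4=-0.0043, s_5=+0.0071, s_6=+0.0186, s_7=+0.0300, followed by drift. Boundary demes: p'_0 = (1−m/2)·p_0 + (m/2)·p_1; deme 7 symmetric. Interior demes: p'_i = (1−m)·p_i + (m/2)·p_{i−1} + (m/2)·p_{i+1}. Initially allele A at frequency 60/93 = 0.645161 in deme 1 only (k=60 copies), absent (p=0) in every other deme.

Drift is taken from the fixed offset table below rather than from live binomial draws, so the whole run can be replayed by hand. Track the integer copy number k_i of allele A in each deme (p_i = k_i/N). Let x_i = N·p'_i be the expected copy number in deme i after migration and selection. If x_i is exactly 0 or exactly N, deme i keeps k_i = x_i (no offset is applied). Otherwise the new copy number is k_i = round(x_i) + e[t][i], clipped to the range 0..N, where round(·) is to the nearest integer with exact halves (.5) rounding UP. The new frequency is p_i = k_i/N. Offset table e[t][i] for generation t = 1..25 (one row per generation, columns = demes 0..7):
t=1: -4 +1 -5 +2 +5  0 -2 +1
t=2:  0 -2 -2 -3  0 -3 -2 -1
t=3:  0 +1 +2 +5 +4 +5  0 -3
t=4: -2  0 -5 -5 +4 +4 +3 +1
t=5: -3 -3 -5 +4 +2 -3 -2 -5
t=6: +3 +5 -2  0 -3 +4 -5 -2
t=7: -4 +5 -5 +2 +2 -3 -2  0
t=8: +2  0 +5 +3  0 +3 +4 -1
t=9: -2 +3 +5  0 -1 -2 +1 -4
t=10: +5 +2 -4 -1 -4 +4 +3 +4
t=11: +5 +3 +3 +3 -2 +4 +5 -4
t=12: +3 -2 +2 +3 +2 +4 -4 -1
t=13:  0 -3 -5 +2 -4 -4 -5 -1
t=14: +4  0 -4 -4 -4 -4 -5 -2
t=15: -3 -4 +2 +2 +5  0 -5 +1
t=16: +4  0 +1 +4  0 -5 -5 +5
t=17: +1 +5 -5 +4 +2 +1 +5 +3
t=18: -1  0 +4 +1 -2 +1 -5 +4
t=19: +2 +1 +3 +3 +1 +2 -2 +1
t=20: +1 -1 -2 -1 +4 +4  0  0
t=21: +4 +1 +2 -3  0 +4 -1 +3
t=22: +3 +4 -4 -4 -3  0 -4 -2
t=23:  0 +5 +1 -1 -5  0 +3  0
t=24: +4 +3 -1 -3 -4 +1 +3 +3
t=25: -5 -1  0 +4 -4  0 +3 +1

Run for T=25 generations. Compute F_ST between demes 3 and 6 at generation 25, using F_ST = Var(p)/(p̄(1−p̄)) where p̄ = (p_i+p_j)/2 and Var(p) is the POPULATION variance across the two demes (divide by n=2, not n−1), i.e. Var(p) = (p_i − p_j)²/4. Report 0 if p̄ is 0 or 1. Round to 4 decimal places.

0.0028

t=0: k=[0 60 0 0 0 0 0 0]
t=1: x=[7.7287 42.8890 7.8991 0.0000 0.0000 0.0000 0.0000 0.0000] k=[4 44 3 0 0 0 0 0]
t=2: x=[8.9754 32.2310 7.9285 0.3987 0.0000 0.0000 0.0000 0.0000] k=[9 30 6 0 0 0 0 0]
t=3: x=[11.3152 23.2322 8.2217 0.7974 0.0000 0.0000 0.0000 0.0000] k=[11 24 10 6 0 0 0 0]
t=4: x=[12.2009 19.7360 11.0791 5.6455 0.8065 0.0000 0.0000 0.0000] k=[10 20 6 1 5 0 0 0]
t=5: x=[10.8487 16.2259 7.0343 2.1810 3.7694 0.6798 0.0000 0.0000] k=[8 13 2 6 6 0 0 0]
t=6: x=[8.2799 10.4687 3.9205 5.3792 5.1689 0.8157 0.0000 0.0000] k=[11 15 2 5 2 5 0 0]
t=7: x=[11.0314 12.2793 4.0522 4.1271 2.7983 3.9467 0.6875 0.0000] k=[7 17 0 6 5 1 0 0]
t=8: x=[7.9683 12.9111 3.0236 4.9799 4.5762 1.4148 0.1375 0.0000] k=[10 13 8 8 5 4 4 0]
t=9: x=[9.9404 11.5169 8.4613 7.4854 5.2486 4.1630 3.5219 0.5561] k=[8 15 13 7 4 2 5 0]
t=10: x=[8.5388 13.3292 12.1665 7.2979 4.1180 2.6934 3.9898 0.6951] k=[14 15 8 6 0 7 7 5]
t=11: x=[13.5311 13.4605 8.4613 5.3792 1.7476 6.0952 6.8460 5.4189] k=[19 16 11 8 0 10 12 1]
t=12: x=[17.8436 15.2222 11.0007 7.2189 2.4198 8.9772 10.4142 2.5575] k=[21 13 13 10 4 13 6 2]
t=13: x=[19.1289 13.6161 12.2988 9.4597 6.0008 10.9079 6.5158 2.6141] k=[19 11 7 11 2 7 2 2]
t=14: x=[17.1896 11.1480 7.8796 9.1141 3.8740 5.6877 2.7233 2.0587] k=[21 11 4 5 0 2 0 0]
t=15: x=[18.8668 11.0169 4.9497 4.1271 0.9410 1.4702 0.2750 0.0000] k=[16 7 7 6 6 1 0 0]
t=16: x=[14.1583 7.9249 6.6923 6.0449 5.3034 1.5508 0.1375 0.0000] k=[18 8 8 10 5 0 0 0]
t=17: x=[15.9604 9.0241 8.0653 8.9265 4.9797 0.6798 0.0000 0.0000] k=[17 14 3 13 7 2 0 0]
t=18: x=[15.9072 12.4883 5.6865 10.6894 7.1067 2.4216 0.2750 0.0000] k=[15 12 10 12 5 3 0 0]
t=19: x=[13.9749 11.7256 10.2860 10.6350 5.6521 2.8847 0.4125 0.0000] k=[16 13 13 14 7 5 0 0]
t=20: x=[14.9405 12.9597 12.8281 12.7450 7.6447 4.6260 0.6875 0.0000] k=[16 12 11 12 12 9 1 0]
t=21: x=[14.8101 11.9879 11.0007 11.7022 11.5513 8.3788 1.9804 0.1390] k=[19 13 13 9 12 12 1 3]
t=22: x=[17.4512 13.3535 12.1665 9.8053 11.5513 10.5812 2.8047 2.8094] k=[20 17 8 6 9 11 0 1]
t=23: x=[18.8134 15.6704 8.7253 6.5776 8.8305 9.3041 1.6496 0.8907] k=[19 21 10 6 4 9 5 1]
t=24: x=[18.4981 18.6511 10.6825 6.1781 4.9249 7.8356 5.0879 1.5854] k=[22 22 10 3 1 9 8 5]
t=25: x=[21.1502 19.7605 10.4181 3.6195 2.3401 7.8356 7.8616 5.5575] k=[16 19 10 8 0 8 11 7]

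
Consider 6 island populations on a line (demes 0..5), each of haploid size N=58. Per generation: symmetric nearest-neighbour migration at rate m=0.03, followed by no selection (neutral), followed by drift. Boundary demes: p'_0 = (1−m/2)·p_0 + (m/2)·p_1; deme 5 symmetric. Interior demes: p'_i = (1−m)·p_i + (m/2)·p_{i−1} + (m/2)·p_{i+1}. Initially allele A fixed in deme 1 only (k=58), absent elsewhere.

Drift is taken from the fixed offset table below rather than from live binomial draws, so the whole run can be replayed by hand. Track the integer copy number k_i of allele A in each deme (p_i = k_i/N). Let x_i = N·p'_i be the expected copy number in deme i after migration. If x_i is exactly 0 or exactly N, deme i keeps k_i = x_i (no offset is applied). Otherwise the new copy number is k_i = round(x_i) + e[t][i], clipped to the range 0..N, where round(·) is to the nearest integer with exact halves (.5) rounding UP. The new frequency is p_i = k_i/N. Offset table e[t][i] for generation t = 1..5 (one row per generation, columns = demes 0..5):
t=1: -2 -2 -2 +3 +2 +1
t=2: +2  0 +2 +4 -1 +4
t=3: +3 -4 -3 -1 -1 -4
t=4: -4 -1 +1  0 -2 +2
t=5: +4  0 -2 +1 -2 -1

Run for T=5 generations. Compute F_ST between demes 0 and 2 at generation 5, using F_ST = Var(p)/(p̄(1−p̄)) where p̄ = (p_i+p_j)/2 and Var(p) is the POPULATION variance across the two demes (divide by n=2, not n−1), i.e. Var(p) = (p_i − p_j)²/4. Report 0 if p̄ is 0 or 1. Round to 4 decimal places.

0.0424

t=0: k=[0 58 0 0 0 0]
t=1: x=[0.8700 56.2600 0.8700 0.0000 0.0000 0.0000] k=[0 54 0 0 0 0]
t=2: x=[0.8100 52.3800 0.8100 0.0000 0.0000 0.0000] k=[3 52 3 0 0 0]
t=3: x=[3.7350 50.5300 3.6900 0.0450 0.0000 0.0000] k=[7 47 1 0 0 0]
t=4: x=[7.6000 45.7100 1.6750 0.0150 0.0000 0.0000] k=[4 45 3 0 0 0]
t=5: x=[4.6150 43.7550 3.5850 0.0450 0.0000 0.0000] k=[9 44 2 1 0 0]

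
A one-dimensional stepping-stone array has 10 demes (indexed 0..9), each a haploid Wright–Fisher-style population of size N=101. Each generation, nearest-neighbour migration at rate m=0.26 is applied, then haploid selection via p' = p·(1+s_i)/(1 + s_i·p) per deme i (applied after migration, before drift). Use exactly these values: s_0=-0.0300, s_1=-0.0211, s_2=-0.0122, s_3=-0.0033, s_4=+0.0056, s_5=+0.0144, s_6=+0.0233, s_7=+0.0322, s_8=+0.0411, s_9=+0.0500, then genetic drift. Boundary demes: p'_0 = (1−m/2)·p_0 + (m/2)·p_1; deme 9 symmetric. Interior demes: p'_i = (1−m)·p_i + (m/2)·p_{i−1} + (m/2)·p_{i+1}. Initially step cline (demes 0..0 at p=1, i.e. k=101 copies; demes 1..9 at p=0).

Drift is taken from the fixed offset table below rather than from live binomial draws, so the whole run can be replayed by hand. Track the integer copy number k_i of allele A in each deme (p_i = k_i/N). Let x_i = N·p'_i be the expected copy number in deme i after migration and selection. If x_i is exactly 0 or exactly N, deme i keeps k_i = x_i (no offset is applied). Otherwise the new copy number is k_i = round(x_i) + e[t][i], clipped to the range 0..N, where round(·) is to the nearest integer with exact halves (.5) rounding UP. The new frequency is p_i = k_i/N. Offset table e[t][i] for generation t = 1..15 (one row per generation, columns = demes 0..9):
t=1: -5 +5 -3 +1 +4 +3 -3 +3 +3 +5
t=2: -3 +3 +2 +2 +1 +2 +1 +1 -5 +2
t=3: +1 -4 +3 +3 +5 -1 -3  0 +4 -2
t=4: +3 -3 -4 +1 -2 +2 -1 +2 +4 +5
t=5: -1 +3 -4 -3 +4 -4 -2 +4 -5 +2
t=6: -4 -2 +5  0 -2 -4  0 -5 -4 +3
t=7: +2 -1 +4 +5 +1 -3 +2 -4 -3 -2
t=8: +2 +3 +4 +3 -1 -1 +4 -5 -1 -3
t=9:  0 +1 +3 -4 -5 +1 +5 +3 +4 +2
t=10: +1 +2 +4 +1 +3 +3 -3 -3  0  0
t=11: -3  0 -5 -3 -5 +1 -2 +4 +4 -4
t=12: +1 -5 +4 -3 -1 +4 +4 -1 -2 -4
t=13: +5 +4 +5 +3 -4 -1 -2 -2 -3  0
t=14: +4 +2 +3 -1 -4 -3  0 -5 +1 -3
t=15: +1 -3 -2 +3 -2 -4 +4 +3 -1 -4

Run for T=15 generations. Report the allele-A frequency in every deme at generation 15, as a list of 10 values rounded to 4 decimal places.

t=0: k=[101 0 0 0 0 0 0 0 0 0]
t=1: x=[87.5181 12.8883 0.0000 0.0000 0.0000 0.0000 0.0000 0.0000 0.0000 0.0000] k=[83 18 0 0 0 0 0 0 0 0]
t=2: x=[73.9510 23.7208 2.3121 0.0000 0.0000 0.0000 0.0000 0.0000 0.0000 0.0000] k=[71 27 4 0 0 0 0 0 0 0]
t=3: x=[64.5737 29.2846 6.3961 0.5183 0.0000 0.0000 0.0000 0.0000 0.0000 0.0000] k=[66 25 9 4 0 0 0 0 0 0]
t=4: x=[59.9299 27.8181 10.3158 4.1169 0.5229 0.0000 0.0000 0.0000 0.0000 0.0000] k=[63 25 6 5 0 0 0 0 0 0]
t=5: x=[57.3065 27.0456 8.2466 4.4659 0.6536 0.0000 0.0000 0.0000 0.0000 0.0000] k=[56 30 4 1 5 0 0 0 0 0]
t=6: x=[51.8518 29.5522 6.9106 1.9038 3.8506 0.6593 0.0000 0.0000 0.0000 0.0000] k=[48 28 12 2 2 0 0 0 0 0]
t=7: x=[44.6400 28.0856 12.6436 3.2895 1.7496 0.2637 0.0000 0.0000 0.0000 0.0000] k=[47 27 17 8 3 0 0 0 0 0]
t=8: x=[43.6436 27.8676 16.9561 8.4942 3.2777 0.3956 0.0000 0.0000 0.0000 0.0000] k=[46 31 21 11 2 0 0 0 0 0]
t=9: x=[43.2950 31.1884 20.7966 11.0973 2.9258 0.2637 0.0000 0.0000 0.0000 0.0000] k=[43 32 24 7 0 1 0 0 0 0]
t=10: x=[40.8270 31.9226 22.6138 8.2749 1.0458 0.7506 0.1330 0.0000 0.0000 0.0000] k=[42 34 27 9 4 4 0 0 0 0]
t=11: x=[40.2205 33.6498 25.3363 10.6584 4.6748 3.5284 0.5321 0.0000 0.0000 0.0000] k=[37 34 20 8 0 5 0 0 0 0]
t=12: x=[35.9021 32.1012 20.0619 8.4942 1.6993 3.7513 0.6650 0.0000 0.0000 0.0000] k=[37 27 24 5 1 8 5 0 0 0]
t=13: x=[35.0001 27.4813 21.7101 6.9286 2.4433 6.7900 4.8451 0.6708 0.0000 0.0000] k=[40 31 27 10 0 6 3 0 0 0]
t=14: x=[38.1046 31.1884 25.0779 10.8779 2.0914 4.8962 3.0678 0.4025 0.0000 0.0000] k=[42 33 28 10 0 2 3 0 0 0]
t=15: x=[40.0913 33.0441 26.0719 11.0075 1.5686 1.8964 2.5363 0.4025 0.0000 0.0000] k=[41 30 24 14 0 0 7 3 0 0]

[0.4059, 0.2970, 0.2376, 0.1386, 0.0000, 0.0000, 0.0693, 0.0297, 0.0000, 0.0000]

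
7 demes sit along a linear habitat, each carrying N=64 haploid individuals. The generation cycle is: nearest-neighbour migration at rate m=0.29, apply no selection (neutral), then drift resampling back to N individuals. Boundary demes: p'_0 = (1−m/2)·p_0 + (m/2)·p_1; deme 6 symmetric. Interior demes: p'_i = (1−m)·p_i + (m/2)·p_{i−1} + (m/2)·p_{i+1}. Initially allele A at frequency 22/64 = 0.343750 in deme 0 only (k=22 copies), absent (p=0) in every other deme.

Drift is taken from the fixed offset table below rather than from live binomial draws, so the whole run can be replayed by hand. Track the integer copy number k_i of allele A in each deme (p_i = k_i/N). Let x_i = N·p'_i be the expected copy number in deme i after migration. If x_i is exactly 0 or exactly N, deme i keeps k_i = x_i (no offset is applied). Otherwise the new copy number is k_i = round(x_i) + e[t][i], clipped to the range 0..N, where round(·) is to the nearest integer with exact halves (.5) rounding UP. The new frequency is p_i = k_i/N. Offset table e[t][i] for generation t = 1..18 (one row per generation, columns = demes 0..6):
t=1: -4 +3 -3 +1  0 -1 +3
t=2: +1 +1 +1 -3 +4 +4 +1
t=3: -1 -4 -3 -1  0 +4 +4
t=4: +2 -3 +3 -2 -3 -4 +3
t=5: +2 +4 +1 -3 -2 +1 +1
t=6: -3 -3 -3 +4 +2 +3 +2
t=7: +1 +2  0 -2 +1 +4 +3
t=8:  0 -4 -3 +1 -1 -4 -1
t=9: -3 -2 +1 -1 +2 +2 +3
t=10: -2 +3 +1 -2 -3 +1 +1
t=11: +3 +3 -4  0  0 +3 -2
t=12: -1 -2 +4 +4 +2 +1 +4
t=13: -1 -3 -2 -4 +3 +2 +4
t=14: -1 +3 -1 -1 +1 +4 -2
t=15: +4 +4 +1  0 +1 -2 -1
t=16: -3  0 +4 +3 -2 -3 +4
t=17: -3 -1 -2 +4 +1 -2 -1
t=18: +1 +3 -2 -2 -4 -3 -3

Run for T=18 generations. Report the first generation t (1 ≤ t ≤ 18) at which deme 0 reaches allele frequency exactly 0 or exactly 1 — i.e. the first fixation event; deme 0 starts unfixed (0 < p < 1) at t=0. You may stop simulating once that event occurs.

t=0: k=[22 0 0 0 0 0 0]
t=1: x=[18.8100 3.1900 0.0000 0.0000 0.0000 0.0000 0.0000] k=[15 6 0 0 0 0 0]
t=2: x=[13.6950 6.4350 0.8700 0.0000 0.0000 0.0000 0.0000] k=[15 7 2 0 0 0 0]
t=3: x=[13.8400 7.4350 2.4350 0.2900 0.0000 0.0000 0.0000] k=[13 3 0 0 0 0 0]
t=4: x=[11.5500 4.0150 0.4350 0.0000 0.0000 0.0000 0.0000] k=[14 1 3 0 0 0 0]
t=5: x=[12.1150 3.1750 2.2750 0.4350 0.0000 0.0000 0.0000] k=[14 7 3 0 0 0 0]
t=6: x=[12.9850 7.4350 3.1450 0.4350 0.0000 0.0000 0.0000] k=[10 4 0 4 0 0 0]
t=7: x=[9.1300 4.2900 1.1600 2.8400 0.5800 0.0000 0.0000] k=[10 6 1 1 2 0 0]
t=8: x=[9.4200 5.8550 1.7250 1.1450 1.5650 0.2900 0.0000] k=[9 2 0 2 1 0 0]
t=9: x=[7.9850 2.7250 0.5800 1.5650 1.0000 0.1450 0.0000] k=[5 1 2 1 3 2 0]
t=10: x=[4.4200 1.7250 1.7100 1.4350 2.5650 1.8550 0.2900] k=[2 5 3 0 0 3 1]
t=11: x=[2.4350 4.2750 2.8550 0.4350 0.4350 2.2750 1.2900] k=[5 7 0 0 0 5 0]
t=12: x=[5.2900 5.6950 1.0150 0.0000 0.7250 3.5500 0.7250] k=[4 4 5 0 3 5 5]
t=13: x=[4.0000 4.1450 4.1300 1.1600 2.8550 4.7100 5.0000] k=[3 1 2 0 6 7 9]
t=14: x=[2.7100 1.4350 1.5650 1.1600 5.2750 7.1450 8.7100] k=[2 4 1 0 6 11 7]
t=15: x=[2.2900 3.2750 1.2900 1.0150 5.8550 9.6950 7.5800] k=[6 7 2 1 7 8 7]
t=16: x=[6.1450 6.1300 2.5800 2.0150 6.2750 7.7100 7.1450] k=[3 6 7 5 4 5 11]
t=17: x=[3.4350 5.7100 6.5650 5.1450 4.2900 5.7250 10.1300] k=[0 5 5 9 5 4 9]

17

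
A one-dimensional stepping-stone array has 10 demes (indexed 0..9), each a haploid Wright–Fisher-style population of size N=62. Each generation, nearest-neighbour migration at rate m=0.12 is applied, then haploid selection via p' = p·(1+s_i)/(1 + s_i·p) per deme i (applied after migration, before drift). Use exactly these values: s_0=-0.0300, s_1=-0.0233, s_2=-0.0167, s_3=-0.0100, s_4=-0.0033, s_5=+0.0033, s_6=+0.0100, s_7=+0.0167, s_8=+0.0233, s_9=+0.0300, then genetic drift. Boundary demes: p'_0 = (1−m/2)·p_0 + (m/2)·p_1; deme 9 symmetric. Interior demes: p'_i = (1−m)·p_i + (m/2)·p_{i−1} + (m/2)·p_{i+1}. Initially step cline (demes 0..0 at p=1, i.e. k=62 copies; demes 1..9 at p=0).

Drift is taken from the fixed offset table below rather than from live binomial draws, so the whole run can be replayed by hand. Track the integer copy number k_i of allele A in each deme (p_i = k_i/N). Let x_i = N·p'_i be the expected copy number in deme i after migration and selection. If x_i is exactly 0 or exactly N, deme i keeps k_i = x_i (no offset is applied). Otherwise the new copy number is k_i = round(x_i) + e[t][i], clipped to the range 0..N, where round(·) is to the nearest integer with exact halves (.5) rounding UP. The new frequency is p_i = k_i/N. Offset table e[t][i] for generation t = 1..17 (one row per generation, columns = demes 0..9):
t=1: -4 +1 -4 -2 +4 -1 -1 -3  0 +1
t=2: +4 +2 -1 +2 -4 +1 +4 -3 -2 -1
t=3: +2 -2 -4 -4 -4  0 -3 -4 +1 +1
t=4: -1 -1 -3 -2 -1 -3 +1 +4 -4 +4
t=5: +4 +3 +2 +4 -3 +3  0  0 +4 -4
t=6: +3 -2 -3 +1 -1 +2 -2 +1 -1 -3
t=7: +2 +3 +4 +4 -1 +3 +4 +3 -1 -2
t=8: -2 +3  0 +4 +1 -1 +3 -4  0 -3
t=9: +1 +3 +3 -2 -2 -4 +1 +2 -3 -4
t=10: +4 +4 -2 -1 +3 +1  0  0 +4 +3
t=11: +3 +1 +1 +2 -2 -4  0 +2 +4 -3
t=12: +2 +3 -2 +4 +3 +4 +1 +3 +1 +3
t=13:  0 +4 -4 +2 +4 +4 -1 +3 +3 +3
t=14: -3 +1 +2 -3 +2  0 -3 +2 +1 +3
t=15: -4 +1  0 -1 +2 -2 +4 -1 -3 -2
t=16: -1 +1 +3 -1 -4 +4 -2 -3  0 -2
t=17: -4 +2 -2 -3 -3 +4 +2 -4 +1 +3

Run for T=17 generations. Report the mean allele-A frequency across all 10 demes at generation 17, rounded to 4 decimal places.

t=0: k=[62 0 0 0 0 0 0 0 0 0]
t=1: x=[58.1721 3.6384 0.0000 0.0000 0.0000 0.0000 0.0000 0.0000 0.0000 0.0000] k=[54 5 0 0 0 0 0 0 0 0]
t=2: x=[50.7829 7.4835 0.2950 0.0000 0.0000 0.0000 0.0000 0.0000 0.0000 0.0000] k=[55 9 0 0 0 0 0 0 0 0]
t=3: x=[51.9869 11.0050 0.5311 0.0000 0.0000 0.0000 0.0000 0.0000 0.0000 0.0000] k=[54 9 0 0 0 0 0 0 0 0]
t=4: x=[51.0276 10.9459 0.5311 0.0000 0.0000 0.0000 0.0000 0.0000 0.0000 0.0000] k=[50 10 0 0 0 0 0 0 0 0]
t=5: x=[47.2605 11.5764 0.5901 0.0000 0.0000 0.0000 0.0000 0.0000 0.0000 0.0000] k=[51 15 3 0 0 0 0 0 0 0]
t=6: x=[48.5215 16.1568 3.4842 0.1782 0.0000 0.0000 0.0000 0.0000 0.0000 0.0000] k=[52 14 0 1 0 0 0 0 0 0]
t=7: x=[49.4173 15.1683 0.8852 0.8713 0.0598 0.0000 0.0000 0.0000 0.0000 0.0000] k=[51 18 5 5 0 0 0 0 0 0]
t=8: x=[48.7046 18.8889 5.6923 4.6565 0.2990 0.0000 0.0000 0.0000 0.0000 0.0000] k=[47 22 6 9 1 0 0 0 0 0]
t=9: x=[45.1286 22.2029 7.0343 8.2677 1.4154 0.0602 0.0000 0.0000 0.0000 0.0000] k=[46 25 10 6 0 0 0 0 0 0]
t=10: x=[44.3581 25.0074 10.5122 5.8267 0.3588 0.0000 0.0000 0.0000 0.0000 0.0000] k=[48 29 9 5 3 0 0 0 0 0]
t=11: x=[46.5087 28.5765 9.8200 5.0730 2.9308 0.1806 0.0000 0.0000 0.0000 0.0000] k=[50 30 11 7 1 0 0 0 0 0]
t=12: x=[48.4808 29.6951 11.7389 6.8188 1.2958 0.0602 0.0000 0.0000 0.0000 0.0000] k=[50 33 10 11 4 4 0 0 0 0]
t=13: x=[48.6639 32.2754 11.2837 10.4325 4.4065 3.7717 0.2424 0.0000 0.0000 0.0000] k=[49 36 7 12 8 8 0 0 0 0]
t=14: x=[47.8908 34.6802 8.9107 11.3664 8.2164 7.5418 0.4848 0.0000 0.0000 0.0000] k=[45 36 11 8 10 8 0 0 0 0]
t=15: x=[44.0744 34.6802 12.1546 8.2280 9.7328 7.6621 0.4848 0.0000 0.0000 0.0000] k=[40 36 12 7 12 6 4 0 0 0]
t=16: x=[39.3237 34.4396 12.9665 7.5332 11.3094 6.2585 3.9163 0.2440 0.0000 0.0000] k=[38 35 16 7 7 10 2 0 0 0]
t=17: x=[37.3693 33.6777 16.3961 7.4737 7.1590 9.3662 2.3827 0.1220 0.0000 0.0000] k=[33 36 14 4 4 13 4 0 0 0]

0.1742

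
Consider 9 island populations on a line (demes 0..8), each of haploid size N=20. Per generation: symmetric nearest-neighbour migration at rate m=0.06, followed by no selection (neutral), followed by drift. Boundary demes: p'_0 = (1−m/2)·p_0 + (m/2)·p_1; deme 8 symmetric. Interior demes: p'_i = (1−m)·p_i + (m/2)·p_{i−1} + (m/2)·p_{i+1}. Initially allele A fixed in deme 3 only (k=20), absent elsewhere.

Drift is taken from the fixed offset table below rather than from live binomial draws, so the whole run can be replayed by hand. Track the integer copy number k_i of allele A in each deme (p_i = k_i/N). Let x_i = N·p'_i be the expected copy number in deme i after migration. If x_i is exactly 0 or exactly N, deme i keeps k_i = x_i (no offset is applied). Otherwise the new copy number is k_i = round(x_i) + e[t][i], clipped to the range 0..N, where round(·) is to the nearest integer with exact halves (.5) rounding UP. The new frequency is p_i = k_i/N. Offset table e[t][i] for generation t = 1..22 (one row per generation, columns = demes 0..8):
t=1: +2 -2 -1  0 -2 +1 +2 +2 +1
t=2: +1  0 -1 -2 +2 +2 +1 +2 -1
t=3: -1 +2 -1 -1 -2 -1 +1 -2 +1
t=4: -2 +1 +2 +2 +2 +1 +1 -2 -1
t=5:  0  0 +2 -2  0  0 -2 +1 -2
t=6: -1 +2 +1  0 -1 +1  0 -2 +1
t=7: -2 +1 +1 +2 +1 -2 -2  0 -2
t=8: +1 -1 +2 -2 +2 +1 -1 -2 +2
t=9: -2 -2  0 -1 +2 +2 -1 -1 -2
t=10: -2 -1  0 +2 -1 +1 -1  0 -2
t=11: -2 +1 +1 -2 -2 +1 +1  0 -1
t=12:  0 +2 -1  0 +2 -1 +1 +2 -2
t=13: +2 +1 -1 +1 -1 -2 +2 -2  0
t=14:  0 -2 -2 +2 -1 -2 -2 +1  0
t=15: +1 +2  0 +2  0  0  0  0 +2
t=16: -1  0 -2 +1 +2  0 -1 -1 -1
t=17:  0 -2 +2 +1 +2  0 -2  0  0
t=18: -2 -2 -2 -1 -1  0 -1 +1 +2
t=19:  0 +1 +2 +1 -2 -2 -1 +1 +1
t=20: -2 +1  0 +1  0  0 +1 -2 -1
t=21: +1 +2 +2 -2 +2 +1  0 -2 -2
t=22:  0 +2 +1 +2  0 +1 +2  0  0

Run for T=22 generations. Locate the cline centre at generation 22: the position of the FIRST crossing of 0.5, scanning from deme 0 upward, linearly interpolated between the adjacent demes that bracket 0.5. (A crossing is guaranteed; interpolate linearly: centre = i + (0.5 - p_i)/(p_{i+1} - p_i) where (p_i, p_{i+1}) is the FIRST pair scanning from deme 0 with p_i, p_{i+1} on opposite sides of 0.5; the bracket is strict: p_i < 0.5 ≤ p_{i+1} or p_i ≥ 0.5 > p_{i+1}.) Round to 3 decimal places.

t=0: k=[0 0 0 20 0 0 0 0 0]
t=1: x=[0.0000 0.0000 0.6000 18.8000 0.6000 0.0000 0.0000 0.0000 0.0000] k=[0 0 0 19 0 0 0 0 0]
t=2: x=[0.0000 0.0000 0.5700 17.8600 0.5700 0.0000 0.0000 0.0000 0.0000] k=[0 0 0 16 3 0 0 0 0]
t=3: x=[0.0000 0.0000 0.4800 15.1300 3.3000 0.0900 0.0000 0.0000 0.0000] k=[0 0 0 14 1 0 0 0 0]
t=4: x=[0.0000 0.0000 0.4200 13.1900 1.3600 0.0300 0.0000 0.0000 0.0000] k=[0 0 2 15 3 1 0 0 0]
t=5: x=[0.0000 0.0600 2.3300 14.2500 3.3000 1.0300 0.0300 0.0000 0.0000] k=[0 0 4 12 3 1 0 0 0]
t=6: x=[0.0000 0.1200 4.1200 11.4900 3.2100 1.0300 0.0300 0.0000 0.0000] k=[0 2 5 11 2 2 0 0 0]
t=7: x=[0.0600 2.0300 5.0900 10.5500 2.2700 1.9400 0.0600 0.0000 0.0000] k=[0 3 6 13 3 0 0 0 0]
t=8: x=[0.0900 3.0000 6.1200 12.4900 3.2100 0.0900 0.0000 0.0000 0.0000] k=[1 2 8 10 5 1 0 0 0]
t=9: x=[1.0300 2.1500 7.8800 9.7900 5.0300 1.0900 0.0300 0.0000 0.0000] k=[0 0 8 9 7 3 0 0 0]
t=10: x=[0.0000 0.2400 7.7900 8.9100 6.9400 3.0300 0.0900 0.0000 0.0000] k=[0 0 8 11 6 4 0 0 0]
t=11: x=[0.0000 0.2400 7.8500 10.7600 6.0900 3.9400 0.1200 0.0000 0.0000] k=[0 1 9 9 4 5 1 0 0]
t=12: x=[0.0300 1.2100 8.7600 8.8500 4.1800 4.8500 1.0900 0.0300 0.0000] k=[0 3 8 9 6 4 2 2 0]
t=13: x=[0.0900 3.0600 7.8800 8.8800 6.0300 4.0000 2.0600 1.9400 0.0600] k=[2 4 7 10 5 2 4 0 0]
t=14: x=[2.0600 4.0300 7.0000 9.7600 5.0600 2.1500 3.8200 0.1200 0.0000] k=[2 2 5 12 4 0 2 1 0]
t=15: x=[2.0000 2.0900 5.1200 11.5500 4.1200 0.1800 1.9100 1.0000 0.0300] k=[3 4 5 14 4 0 2 1 2]
t=16: x=[3.0300 4.0000 5.2400 13.4300 4.1800 0.1800 1.9100 1.0600 1.9700] k=[2 4 3 14 6 0 1 0 1]
t=17: x=[2.0600 3.9100 3.3600 13.4300 6.0600 0.2100 0.9400 0.0600 0.9700] k=[2 2 5 14 8 0 0 0 1]
t=18: x=[2.0000 2.0900 5.1800 13.5500 7.9400 0.2400 0.0000 0.0300 0.9700] k=[0 0 3 13 7 0 0 1 3]
t=19: x=[0.0000 0.0900 3.2100 12.5200 6.9700 0.2100 0.0300 1.0300 2.9400] k=[0 1 5 14 5 0 0 2 4]
t=20: x=[0.0300 1.0900 5.1500 13.4600 5.1200 0.1500 0.0600 2.0000 3.9400] k=[0 2 5 14 5 0 1 0 3]
t=21: x=[0.0600 2.0300 5.1800 13.4600 5.1200 0.1800 0.9400 0.1200 2.9100] k=[1 4 7 11 7 1 1 0 1]
t=22: x=[1.0900 4.0000 7.0300 10.7600 6.9400 1.1800 0.9700 0.0600 0.9700] k=[1 6 8 13 7 2 3 0 1]

2.400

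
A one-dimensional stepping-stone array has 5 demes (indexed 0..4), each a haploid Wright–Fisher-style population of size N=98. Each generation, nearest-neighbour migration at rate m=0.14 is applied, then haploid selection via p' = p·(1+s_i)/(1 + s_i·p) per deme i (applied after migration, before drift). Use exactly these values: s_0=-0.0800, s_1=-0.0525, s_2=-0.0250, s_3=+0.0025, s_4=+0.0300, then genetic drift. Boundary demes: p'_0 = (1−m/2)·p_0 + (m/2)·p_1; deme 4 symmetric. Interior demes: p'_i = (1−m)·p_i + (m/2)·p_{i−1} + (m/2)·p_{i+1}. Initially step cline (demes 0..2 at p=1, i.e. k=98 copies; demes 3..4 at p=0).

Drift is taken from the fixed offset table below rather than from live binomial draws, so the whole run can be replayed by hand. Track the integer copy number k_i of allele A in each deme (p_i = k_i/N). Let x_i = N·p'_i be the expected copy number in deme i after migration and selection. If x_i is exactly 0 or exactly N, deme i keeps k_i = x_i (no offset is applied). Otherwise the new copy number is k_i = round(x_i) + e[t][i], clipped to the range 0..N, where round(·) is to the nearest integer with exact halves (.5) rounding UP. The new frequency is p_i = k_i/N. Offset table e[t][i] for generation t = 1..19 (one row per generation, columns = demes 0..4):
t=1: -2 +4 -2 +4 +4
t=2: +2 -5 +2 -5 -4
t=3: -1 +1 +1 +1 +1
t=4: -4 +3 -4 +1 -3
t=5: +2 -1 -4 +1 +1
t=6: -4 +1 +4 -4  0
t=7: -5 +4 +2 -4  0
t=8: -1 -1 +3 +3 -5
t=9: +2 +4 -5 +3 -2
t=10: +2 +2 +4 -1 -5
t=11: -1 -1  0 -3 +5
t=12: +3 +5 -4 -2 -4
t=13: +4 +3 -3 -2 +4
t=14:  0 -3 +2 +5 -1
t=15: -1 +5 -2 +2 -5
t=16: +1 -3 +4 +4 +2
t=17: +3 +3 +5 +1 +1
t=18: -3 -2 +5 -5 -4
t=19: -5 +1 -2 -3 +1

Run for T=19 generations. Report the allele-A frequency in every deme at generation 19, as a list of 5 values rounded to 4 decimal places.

[0.7959, 0.7959, 0.6429, 0.3163, 0.1633]

t=0: k=[98 98 98 0 0]
t=1: x=[98.0000 98.0000 90.9767 6.8759 0.0000] k=[98 98 89 11 0]
t=2: x=[98.0000 97.3353 83.8665 15.7229 0.7929] k=[98 92 86 11 0]
t=3: x=[97.5436 91.6890 80.8141 15.5126 0.7929] k=[97 93 82 17 2]
t=4: x=[96.6103 92.2237 77.8173 20.5405 3.1386] k=[93 95 74 22 0]
t=5: x=[92.7401 93.1472 71.3415 24.1454 1.5855] k=[95 92 67 25 3]
t=6: x=[94.5208 90.0760 65.2604 26.4482 4.6697] k=[91 91 69 22 5]
t=7: x=[90.4383 89.0301 66.7133 24.1454 6.3636] k=[85 93 69 20 6]
t=8: x=[84.6259 90.3900 66.7133 22.4932 7.1741] k=[84 89 70 25 2]
t=9: x=[83.3406 86.7959 67.6522 26.5883 3.7142] k=[85 91 63 30 2]
t=10: x=[84.4770 88.1525 62.0759 30.4023 4.0739] k=[86 90 66 29 0]
t=11: x=[85.3920 87.5470 64.5343 29.6116 2.0896] k=[84 87 65 27 7]
t=12: x=[83.1921 84.6398 63.3148 28.3102 8.6298] k=[86 90 59 26 5]
t=13: x=[85.3920 87.0358 58.2633 26.8887 6.6509] k=[89 90 55 25 11]
t=14: x=[88.3698 86.9627 54.7392 26.1679 12.2943] k=[88 84 57 31 11]
t=15: x=[86.9271 81.6692 56.4653 31.4733 12.7237] k=[86 87 54 33 8]
t=16: x=[85.1684 83.9847 54.2276 32.7744 10.0126] k=[86 81 58 37 12]
t=17: x=[84.7216 78.9252 57.5399 36.7773 14.1031] k=[88 82 63 38 15]
t=18: x=[86.7777 80.3221 62.0054 38.1982 17.0217] k=[84 78 67 33 13]
t=19: x=[82.5241 76.7667 64.8368 34.0354 14.7669] k=[78 78 63 31 16]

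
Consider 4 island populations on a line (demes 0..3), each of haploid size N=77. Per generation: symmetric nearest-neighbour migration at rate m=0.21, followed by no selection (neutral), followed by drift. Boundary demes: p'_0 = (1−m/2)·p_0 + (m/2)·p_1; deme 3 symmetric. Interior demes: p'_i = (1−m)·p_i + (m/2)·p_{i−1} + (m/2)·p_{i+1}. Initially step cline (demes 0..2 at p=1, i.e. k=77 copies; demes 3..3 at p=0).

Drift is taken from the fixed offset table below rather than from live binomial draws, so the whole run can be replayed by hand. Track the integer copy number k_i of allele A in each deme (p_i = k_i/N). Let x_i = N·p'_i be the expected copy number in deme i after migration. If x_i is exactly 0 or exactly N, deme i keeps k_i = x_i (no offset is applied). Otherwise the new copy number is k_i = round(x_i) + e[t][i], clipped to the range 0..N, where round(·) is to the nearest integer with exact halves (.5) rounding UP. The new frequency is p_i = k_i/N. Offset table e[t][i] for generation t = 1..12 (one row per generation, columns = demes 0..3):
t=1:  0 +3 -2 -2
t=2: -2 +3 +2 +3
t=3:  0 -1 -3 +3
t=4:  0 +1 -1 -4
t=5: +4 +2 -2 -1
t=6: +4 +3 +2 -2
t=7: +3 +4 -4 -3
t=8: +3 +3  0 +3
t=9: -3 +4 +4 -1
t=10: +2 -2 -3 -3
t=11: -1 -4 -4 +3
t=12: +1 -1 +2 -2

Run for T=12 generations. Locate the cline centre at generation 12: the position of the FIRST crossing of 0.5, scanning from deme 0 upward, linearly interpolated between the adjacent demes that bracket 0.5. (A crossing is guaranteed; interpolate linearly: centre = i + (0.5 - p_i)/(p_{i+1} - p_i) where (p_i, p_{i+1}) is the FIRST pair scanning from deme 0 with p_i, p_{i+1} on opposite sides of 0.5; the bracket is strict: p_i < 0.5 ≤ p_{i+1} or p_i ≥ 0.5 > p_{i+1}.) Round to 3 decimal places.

t=0: k=[77 77 77 0]
t=1: x=[77.0000 77.0000 68.9150 8.0850] k=[77 77 67 6]
t=2: x=[77.0000 75.9500 61.6450 12.4050] k=[77 77 64 15]
t=3: x=[77.0000 75.6350 60.2200 20.1450] k=[77 75 57 23]
t=4: x=[76.7900 73.3200 55.3200 26.5700] k=[77 74 54 23]
t=5: x=[76.6850 72.2150 52.8450 26.2550] k=[77 74 51 25]
t=6: x=[76.6850 71.9000 50.6850 27.7300] k=[77 75 53 26]
t=7: x=[76.7900 72.9000 52.4750 28.8350] k=[77 77 48 26]
t=8: x=[77.0000 73.9550 48.7350 28.3100] k=[77 77 49 31]
t=9: x=[77.0000 74.0600 50.0500 32.8900] k=[77 77 54 32]
t=10: x=[77.0000 74.5850 54.1050 34.3100] k=[77 73 51 31]
t=11: x=[76.5800 71.1100 51.2100 33.1000] k=[76 67 47 36]
t=12: x=[75.0550 65.8450 47.9450 37.1550] k=[76 65 50 35]

2.767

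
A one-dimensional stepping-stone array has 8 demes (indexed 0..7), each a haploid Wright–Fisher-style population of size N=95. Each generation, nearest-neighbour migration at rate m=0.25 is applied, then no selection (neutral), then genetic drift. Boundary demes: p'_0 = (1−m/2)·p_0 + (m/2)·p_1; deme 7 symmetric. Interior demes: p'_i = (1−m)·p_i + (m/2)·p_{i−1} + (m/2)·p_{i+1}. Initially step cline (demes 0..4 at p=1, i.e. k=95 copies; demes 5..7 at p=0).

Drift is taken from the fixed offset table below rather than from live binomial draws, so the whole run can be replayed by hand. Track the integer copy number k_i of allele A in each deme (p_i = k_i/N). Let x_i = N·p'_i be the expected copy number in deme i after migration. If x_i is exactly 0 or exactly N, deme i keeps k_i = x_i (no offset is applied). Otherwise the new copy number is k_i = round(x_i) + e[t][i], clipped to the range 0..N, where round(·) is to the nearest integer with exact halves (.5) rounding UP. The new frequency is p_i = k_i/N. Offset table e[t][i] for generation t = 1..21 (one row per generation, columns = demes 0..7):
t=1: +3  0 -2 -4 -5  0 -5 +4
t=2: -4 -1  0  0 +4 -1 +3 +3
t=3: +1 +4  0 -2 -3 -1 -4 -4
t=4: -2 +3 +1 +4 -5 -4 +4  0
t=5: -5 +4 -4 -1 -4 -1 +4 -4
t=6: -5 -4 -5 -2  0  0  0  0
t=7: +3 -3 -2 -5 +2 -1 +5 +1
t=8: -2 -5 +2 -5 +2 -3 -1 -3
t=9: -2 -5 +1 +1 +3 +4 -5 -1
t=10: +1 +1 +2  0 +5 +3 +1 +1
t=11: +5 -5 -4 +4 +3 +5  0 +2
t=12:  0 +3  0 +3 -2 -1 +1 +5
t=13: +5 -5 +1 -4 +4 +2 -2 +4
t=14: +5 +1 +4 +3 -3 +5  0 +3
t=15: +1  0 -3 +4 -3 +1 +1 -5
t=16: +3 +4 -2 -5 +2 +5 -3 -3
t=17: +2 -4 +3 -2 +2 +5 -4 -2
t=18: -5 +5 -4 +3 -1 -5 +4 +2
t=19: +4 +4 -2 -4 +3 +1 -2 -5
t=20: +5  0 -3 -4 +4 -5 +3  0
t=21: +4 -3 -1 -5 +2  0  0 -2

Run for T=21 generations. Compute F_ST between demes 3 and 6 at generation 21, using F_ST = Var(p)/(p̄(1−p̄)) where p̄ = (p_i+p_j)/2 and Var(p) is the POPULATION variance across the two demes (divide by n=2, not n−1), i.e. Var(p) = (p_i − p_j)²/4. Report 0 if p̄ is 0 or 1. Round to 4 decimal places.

t=0: k=[95 95 95 95 95 0 0 0]
t=1: x=[95.0000 95.0000 95.0000 95.0000 83.1250 11.8750 0.0000 0.0000] k=[95 95 95 95 78 12 0 0]
t=2: x=[95.0000 95.0000 95.0000 92.8750 71.8750 18.7500 1.5000 0.0000] k=[95 95 95 93 76 18 5 0]
t=3: x=[95.0000 95.0000 94.7500 91.1250 70.8750 23.6250 6.0000 0.6250] k=[95 95 95 89 68 23 2 0]
t=4: x=[95.0000 95.0000 94.2500 87.1250 65.0000 26.0000 4.3750 0.2500] k=[95 95 95 91 60 22 8 0]
t=5: x=[95.0000 95.0000 94.5000 87.6250 59.1250 25.0000 8.7500 1.0000] k=[95 95 91 87 55 24 13 0]
t=6: x=[95.0000 94.5000 91.0000 83.5000 55.1250 26.5000 12.7500 1.6250] k=[95 91 86 82 55 27 13 2]
t=7: x=[94.5000 90.8750 86.1250 79.1250 54.8750 28.7500 13.3750 3.3750] k=[95 88 84 74 57 28 18 4]
t=8: x=[94.1250 88.3750 83.2500 73.1250 55.5000 30.3750 17.5000 5.7500] k=[92 83 85 68 58 27 17 3]
t=9: x=[90.8750 84.3750 82.6250 68.8750 55.3750 29.6250 16.5000 4.7500] k=[89 79 84 70 58 34 12 4]
t=10: x=[87.7500 80.8750 81.6250 70.2500 56.5000 34.2500 13.7500 5.0000] k=[89 82 84 70 62 37 15 6]
t=11: x=[88.1250 83.1250 82.0000 70.7500 59.8750 37.3750 16.6250 7.1250] k=[93 78 78 75 63 42 17 9]
t=12: x=[91.1250 79.8750 77.6250 73.8750 61.8750 41.5000 19.1250 10.0000] k=[91 83 78 77 60 41 20 15]
t=13: x=[90.0000 83.3750 78.5000 75.0000 59.7500 40.7500 22.0000 15.6250] k=[95 78 80 71 64 43 20 20]
t=14: x=[92.8750 80.3750 78.6250 71.2500 62.2500 42.7500 22.8750 20.0000] k=[95 81 83 74 59 48 23 23]
t=15: x=[93.2500 83.0000 81.6250 73.2500 59.5000 46.2500 26.1250 23.0000] k=[94 83 79 77 57 47 27 18]
t=16: x=[92.6250 83.8750 79.2500 74.7500 58.2500 45.7500 28.3750 19.1250] k=[95 88 77 70 60 51 25 16]
t=17: x=[94.1250 87.5000 77.5000 69.6250 60.1250 48.8750 27.1250 17.1250] k=[95 84 81 68 62 54 23 15]
t=18: x=[93.6250 85.0000 79.7500 68.8750 61.7500 51.1250 25.8750 16.0000] k=[89 90 76 72 61 46 30 18]
t=19: x=[89.1250 88.1250 77.2500 71.1250 60.5000 45.8750 30.5000 19.5000] k=[93 92 75 67 64 47 29 15]
t=20: x=[92.8750 90.0000 76.1250 67.6250 62.2500 46.8750 29.5000 16.7500] k=[95 90 73 64 66 42 33 17]
t=21: x=[94.3750 88.5000 74.0000 65.3750 62.7500 43.8750 32.1250 19.0000] k=[95 86 73 60 65 44 32 17]

0.0870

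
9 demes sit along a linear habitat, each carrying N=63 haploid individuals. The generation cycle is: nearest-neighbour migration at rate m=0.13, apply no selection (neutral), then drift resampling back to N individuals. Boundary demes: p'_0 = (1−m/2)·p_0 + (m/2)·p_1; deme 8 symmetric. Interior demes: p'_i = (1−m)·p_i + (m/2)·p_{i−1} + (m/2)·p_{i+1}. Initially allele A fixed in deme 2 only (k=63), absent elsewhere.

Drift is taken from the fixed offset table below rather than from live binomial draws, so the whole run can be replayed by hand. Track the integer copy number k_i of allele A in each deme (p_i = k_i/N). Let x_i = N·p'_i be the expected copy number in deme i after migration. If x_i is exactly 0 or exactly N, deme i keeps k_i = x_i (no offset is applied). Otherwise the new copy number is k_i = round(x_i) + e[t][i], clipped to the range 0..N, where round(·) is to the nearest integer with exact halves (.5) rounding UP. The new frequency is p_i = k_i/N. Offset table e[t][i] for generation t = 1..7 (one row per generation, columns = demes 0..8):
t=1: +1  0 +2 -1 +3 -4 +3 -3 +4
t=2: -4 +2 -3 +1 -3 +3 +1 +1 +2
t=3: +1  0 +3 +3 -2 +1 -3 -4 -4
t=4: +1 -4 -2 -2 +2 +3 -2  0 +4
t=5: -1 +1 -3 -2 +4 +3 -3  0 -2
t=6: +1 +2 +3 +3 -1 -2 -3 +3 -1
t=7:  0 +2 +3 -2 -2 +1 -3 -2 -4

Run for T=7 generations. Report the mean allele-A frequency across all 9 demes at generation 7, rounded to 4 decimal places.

0.1323

t=0: k=[0 0 63 0 0 0 0 0 0]
t=1: x=[0.0000 4.0950 54.8100 4.0950 0.0000 0.0000 0.0000 0.0000 0.0000] k=[0 4 57 3 0 0 0 0 0]
t=2: x=[0.2600 7.1850 50.0450 6.3150 0.1950 0.0000 0.0000 0.0000 0.0000] k=[0 9 47 7 0 0 0 0 0]
t=3: x=[0.5850 10.8850 41.9300 9.1450 0.4550 0.0000 0.0000 0.0000 0.0000] k=[2 11 45 12 0 0 0 0 0]
t=4: x=[2.5850 12.6250 40.6450 13.3650 0.7800 0.0000 0.0000 0.0000 0.0000] k=[4 9 39 11 3 0 0 0 0]
t=5: x=[4.3250 10.6250 35.2300 12.3000 3.3250 0.1950 0.0000 0.0000 0.0000] k=[3 12 32 10 7 3 0 0 0]
t=6: x=[3.5850 12.7150 29.2700 11.2350 6.9350 3.0650 0.1950 0.0000 0.0000] k=[5 15 32 14 6 1 0 0 0]
t=7: x=[5.6500 15.4550 29.7250 14.6500 6.1950 1.2600 0.0650 0.0000 0.0000] k=[6 17 33 13 4 2 0 0 0]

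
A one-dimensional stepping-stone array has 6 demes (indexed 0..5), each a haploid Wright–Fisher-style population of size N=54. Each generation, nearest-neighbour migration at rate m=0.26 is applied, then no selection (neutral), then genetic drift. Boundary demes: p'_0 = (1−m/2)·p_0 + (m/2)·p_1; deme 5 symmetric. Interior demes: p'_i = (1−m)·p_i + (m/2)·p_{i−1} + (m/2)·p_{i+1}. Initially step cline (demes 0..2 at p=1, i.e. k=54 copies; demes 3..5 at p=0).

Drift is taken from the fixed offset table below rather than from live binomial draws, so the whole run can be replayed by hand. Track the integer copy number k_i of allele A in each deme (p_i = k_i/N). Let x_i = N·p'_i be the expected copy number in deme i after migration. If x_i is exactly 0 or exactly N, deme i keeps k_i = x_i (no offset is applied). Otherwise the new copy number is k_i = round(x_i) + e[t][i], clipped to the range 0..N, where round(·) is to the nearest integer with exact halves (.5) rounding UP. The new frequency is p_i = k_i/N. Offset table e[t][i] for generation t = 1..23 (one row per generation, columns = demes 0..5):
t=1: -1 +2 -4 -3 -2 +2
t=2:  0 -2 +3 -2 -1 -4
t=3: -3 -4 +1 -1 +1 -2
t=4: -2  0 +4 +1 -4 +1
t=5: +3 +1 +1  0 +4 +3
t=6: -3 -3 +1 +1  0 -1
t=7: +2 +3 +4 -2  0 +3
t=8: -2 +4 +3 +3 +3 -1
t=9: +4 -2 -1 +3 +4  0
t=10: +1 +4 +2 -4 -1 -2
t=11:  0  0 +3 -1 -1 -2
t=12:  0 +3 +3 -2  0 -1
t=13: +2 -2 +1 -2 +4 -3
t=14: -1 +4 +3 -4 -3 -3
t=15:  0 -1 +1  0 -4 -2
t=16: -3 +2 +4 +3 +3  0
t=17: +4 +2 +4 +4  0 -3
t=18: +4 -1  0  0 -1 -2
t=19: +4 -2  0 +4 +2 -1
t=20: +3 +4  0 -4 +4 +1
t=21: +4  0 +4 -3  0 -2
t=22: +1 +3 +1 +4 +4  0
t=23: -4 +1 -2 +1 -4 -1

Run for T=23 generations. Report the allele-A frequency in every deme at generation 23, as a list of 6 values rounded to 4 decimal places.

t=0: k=[54 54 54 0 0 0]
t=1: x=[54.0000 54.0000 46.9800 7.0200 0.0000 0.0000] k=[54 54 43 4 0 0]
t=2: x=[54.0000 52.5700 39.3600 8.5500 0.5200 0.0000] k=[54 51 42 7 0 0]
t=3: x=[53.6100 50.2200 38.6200 10.6400 0.9100 0.0000] k=[51 46 40 10 2 0]
t=4: x=[50.3500 45.8700 36.8800 12.8600 2.7800 0.2600] k=[48 46 41 14 0 1]
t=5: x=[47.7400 45.6100 38.1400 15.6900 1.9500 0.8700] k=[51 47 39 16 6 4]
t=6: x=[50.4800 46.4800 37.0500 17.6900 7.0400 4.2600] k=[47 43 38 19 7 3]
t=7: x=[46.4800 42.8700 36.1800 19.9100 8.0400 3.5200] k=[48 46 40 18 8 7]
t=8: x=[47.7400 45.4800 37.9200 19.5600 9.1700 7.1300] k=[46 49 41 23 12 6]
t=9: x=[46.3900 47.5700 39.7000 23.9100 12.6500 6.7800] k=[50 46 39 27 17 7]
t=10: x=[49.4800 45.6100 38.3500 27.2600 17.0000 8.3000] k=[50 50 40 23 16 6]
t=11: x=[50.0000 48.7000 39.0900 24.3000 15.6100 7.3000] k=[50 49 42 23 15 5]
t=12: x=[49.8700 48.2200 40.4400 24.4300 14.7400 6.3000] k=[50 51 43 22 15 5]
t=13: x=[50.1300 49.8300 41.3100 23.8200 14.6100 6.3000] k=[52 48 42 22 19 3]
t=14: x=[51.4800 47.7400 40.1800 24.2100 17.3100 5.0800] k=[50 52 43 20 14 2]
t=15: x=[50.2600 50.5700 41.1800 22.2100 13.2200 3.5600] k=[50 50 42 22 9 2]
t=16: x=[50.0000 48.9600 40.4400 22.9100 9.7800 2.9100] k=[47 51 44 26 13 3]
t=17: x=[47.5200 49.5700 42.5700 26.6500 13.3900 4.3000] k=[52 52 47 31 13 1]
t=18: x=[52.0000 51.3500 45.5700 30.7400 13.7800 2.5600] k=[54 50 46 31 13 1]
t=19: x=[53.4800 50.0000 44.5700 30.6100 13.7800 2.5600] k=[54 48 45 35 16 2]
t=20: x=[53.2200 48.3900 44.0900 33.8300 16.6500 3.8200] k=[54 52 44 30 21 5]
t=21: x=[53.7400 51.2200 43.2200 30.6500 20.0900 7.0800] k=[54 51 47 28 20 5]
t=22: x=[53.6100 50.8700 45.0500 29.4300 19.0900 6.9500] k=[54 54 46 33 23 7]
t=23: x=[54.0000 52.9600 45.3500 33.3900 22.2200 9.0800] k=[54 54 43 34 18 8]

[1.0000, 1.0000, 0.7963, 0.6296, 0.3333, 0.1481]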